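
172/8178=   86/4089 = 0.02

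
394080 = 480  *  821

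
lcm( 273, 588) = 7644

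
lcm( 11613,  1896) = 92904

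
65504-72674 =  - 7170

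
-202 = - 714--512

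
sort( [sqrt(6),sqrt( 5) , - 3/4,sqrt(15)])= [-3/4,sqrt( 5 ),sqrt( 6),sqrt(15)] 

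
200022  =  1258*159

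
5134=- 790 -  - 5924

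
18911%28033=18911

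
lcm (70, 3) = 210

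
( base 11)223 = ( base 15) 12c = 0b100001011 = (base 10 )267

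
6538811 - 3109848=3428963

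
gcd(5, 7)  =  1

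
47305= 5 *9461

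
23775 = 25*951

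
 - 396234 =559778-956012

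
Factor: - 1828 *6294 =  - 11505432 = - 2^3* 3^1*457^1*1049^1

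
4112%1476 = 1160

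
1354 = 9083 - 7729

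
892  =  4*223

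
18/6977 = 18/6977 = 0.00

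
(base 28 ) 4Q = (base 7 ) 255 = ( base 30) 4i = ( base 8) 212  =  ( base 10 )138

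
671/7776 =671/7776 = 0.09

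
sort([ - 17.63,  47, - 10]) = [ - 17.63, - 10,47 ] 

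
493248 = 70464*7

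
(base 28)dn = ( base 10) 387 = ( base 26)en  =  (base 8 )603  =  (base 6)1443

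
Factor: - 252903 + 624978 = 3^1*5^2 * 11^2 * 41^1 = 372075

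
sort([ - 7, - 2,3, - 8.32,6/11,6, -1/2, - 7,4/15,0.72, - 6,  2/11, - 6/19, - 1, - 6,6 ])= [ - 8.32, - 7, -7, - 6, - 6, - 2, - 1, - 1/2, - 6/19,2/11, 4/15,  6/11, 0.72, 3,6  ,  6] 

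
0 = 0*496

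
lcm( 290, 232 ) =1160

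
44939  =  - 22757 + 67696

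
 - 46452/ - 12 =3871 + 0/1 = 3871.00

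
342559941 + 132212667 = 474772608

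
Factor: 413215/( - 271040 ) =-2^( -6) *7^( - 1)*683^1 = -683/448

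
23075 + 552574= 575649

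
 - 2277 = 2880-5157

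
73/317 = 73/317 = 0.23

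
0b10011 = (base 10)19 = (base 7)25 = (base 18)11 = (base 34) j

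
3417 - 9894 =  - 6477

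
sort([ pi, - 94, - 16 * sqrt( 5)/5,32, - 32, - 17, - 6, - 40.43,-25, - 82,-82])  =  [-94, - 82, - 82, -40.43, -32,- 25,-17,-16 * sqrt(5)/5, - 6, pi, 32 ] 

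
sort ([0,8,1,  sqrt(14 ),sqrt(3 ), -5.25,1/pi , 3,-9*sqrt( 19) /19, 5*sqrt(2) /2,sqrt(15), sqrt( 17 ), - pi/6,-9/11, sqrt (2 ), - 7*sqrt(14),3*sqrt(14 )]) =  [-7*sqrt( 14),  -  5.25, - 9*sqrt( 19)/19, - 9/11, - pi/6,0,1/pi, 1,sqrt( 2), sqrt(3),3 , 5*sqrt(2 ) /2,sqrt(14 ),sqrt( 15 ) , sqrt(17),8,3*sqrt( 14)]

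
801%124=57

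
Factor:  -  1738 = -2^1 * 11^1*79^1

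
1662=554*3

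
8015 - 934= 7081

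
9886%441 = 184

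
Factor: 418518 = 2^1 * 3^2*23251^1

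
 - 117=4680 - 4797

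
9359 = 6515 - -2844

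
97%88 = 9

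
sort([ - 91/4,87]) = [-91/4,87 ]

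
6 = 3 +3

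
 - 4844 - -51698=46854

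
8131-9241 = -1110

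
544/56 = 9 + 5/7   =  9.71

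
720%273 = 174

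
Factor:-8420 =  -2^2*5^1*421^1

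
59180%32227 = 26953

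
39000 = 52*750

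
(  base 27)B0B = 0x1f5e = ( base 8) 17536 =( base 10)8030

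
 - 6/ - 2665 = 6/2665 = 0.00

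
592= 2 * 296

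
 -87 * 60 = -5220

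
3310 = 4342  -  1032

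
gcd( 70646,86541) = 1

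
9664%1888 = 224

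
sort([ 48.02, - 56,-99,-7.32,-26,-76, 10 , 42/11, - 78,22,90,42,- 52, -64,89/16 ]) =[-99, - 78, - 76, - 64,-56, - 52, - 26, - 7.32,42/11,89/16,10, 22,42 , 48.02,90] 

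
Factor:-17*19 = -17^1 * 19^1 =- 323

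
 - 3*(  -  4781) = 14343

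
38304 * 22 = 842688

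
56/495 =56/495 = 0.11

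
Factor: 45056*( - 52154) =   -  2349850624 = - 2^13*11^1 * 89^1*293^1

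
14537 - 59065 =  - 44528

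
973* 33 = 32109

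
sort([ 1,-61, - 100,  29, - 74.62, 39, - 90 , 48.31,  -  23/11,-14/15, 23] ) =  [ -100, - 90,  -  74.62, -61,- 23/11, -14/15, 1,23 , 29 , 39, 48.31] 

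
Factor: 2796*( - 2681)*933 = - 2^2*3^2*7^1*233^1 * 311^1*383^1  =  - 6993838908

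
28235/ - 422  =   - 67 + 39/422= - 66.91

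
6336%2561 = 1214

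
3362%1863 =1499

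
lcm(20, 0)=0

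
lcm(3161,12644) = 12644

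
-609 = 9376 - 9985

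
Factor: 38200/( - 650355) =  - 40/681 = - 2^3*3^( - 1) * 5^1*227^( - 1)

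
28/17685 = 28/17685 = 0.00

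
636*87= 55332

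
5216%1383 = 1067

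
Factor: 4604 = 2^2*1151^1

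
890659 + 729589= 1620248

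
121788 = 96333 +25455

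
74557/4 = 74557/4  =  18639.25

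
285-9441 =-9156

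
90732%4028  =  2116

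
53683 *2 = 107366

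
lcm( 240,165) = 2640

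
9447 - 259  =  9188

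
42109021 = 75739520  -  33630499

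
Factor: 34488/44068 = 2^1 * 3^2*23^( - 1)= 18/23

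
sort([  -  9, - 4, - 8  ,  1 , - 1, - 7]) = [  -  9, -8, - 7,  -  4,  -  1,  1]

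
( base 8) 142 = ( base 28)3e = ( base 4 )1202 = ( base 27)3H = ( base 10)98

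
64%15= 4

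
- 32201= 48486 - 80687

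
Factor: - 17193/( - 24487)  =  33/47=3^1*11^1*47^ ( - 1)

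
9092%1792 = 132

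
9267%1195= 902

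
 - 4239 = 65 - 4304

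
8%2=0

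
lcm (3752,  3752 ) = 3752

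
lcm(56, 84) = 168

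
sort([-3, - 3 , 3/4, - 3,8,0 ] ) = [ - 3, - 3, - 3, 0 , 3/4 , 8 ] 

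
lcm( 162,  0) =0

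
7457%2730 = 1997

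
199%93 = 13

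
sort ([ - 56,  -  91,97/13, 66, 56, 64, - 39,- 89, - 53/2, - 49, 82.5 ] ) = [ -91, - 89 ,-56, - 49,  -  39,  -  53/2,97/13, 56, 64,66, 82.5] 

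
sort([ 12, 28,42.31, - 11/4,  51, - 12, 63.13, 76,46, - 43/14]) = [-12, -43/14, - 11/4, 12,  28 , 42.31, 46 , 51, 63.13, 76] 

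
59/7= 59/7=8.43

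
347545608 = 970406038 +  - 622860430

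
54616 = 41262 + 13354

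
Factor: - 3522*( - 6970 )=24548340 = 2^2* 3^1 * 5^1*17^1*41^1*587^1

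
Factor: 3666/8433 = 1222/2811=2^1*3^( - 1) * 13^1*47^1*937^( - 1)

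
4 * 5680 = 22720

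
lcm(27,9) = 27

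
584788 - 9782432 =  - 9197644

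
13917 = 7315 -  - 6602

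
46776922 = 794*58913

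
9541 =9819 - 278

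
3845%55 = 50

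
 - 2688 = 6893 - 9581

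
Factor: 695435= 5^1*13^2*823^1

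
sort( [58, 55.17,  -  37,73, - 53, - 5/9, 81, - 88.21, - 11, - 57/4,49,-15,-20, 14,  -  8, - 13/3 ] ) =[ - 88.21, - 53, - 37, - 20, - 15,-57/4, - 11, - 8, - 13/3, - 5/9, 14, 49,  55.17,58, 73,81]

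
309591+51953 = 361544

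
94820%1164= 536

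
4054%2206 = 1848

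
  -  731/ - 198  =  3  +  137/198 = 3.69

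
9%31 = 9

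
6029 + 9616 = 15645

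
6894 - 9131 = -2237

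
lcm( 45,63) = 315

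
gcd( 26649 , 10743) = 3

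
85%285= 85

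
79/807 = 79/807 = 0.10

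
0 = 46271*0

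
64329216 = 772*83328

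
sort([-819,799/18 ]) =[ - 819,799/18]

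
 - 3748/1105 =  - 3748/1105  =  - 3.39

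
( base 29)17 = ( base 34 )12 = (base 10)36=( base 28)18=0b100100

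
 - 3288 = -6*548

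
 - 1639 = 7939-9578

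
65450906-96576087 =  - 31125181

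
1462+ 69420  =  70882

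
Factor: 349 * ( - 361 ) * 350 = -44096150 = -2^1*5^2 * 7^1*19^2* 349^1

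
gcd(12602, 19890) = 2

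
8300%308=292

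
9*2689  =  24201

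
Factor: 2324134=2^1*1162067^1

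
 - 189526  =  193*( - 982)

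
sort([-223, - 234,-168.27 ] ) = [ - 234,-223, - 168.27] 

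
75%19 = 18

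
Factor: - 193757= - 193757^1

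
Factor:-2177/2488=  - 2^( - 3 ) * 7^1= - 7/8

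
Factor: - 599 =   -  599^1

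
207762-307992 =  - 100230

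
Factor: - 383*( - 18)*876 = 2^3*3^3*73^1*383^1 = 6039144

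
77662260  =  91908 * 845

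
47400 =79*600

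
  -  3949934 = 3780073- 7730007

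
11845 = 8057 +3788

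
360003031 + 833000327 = 1193003358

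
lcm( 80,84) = 1680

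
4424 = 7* 632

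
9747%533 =153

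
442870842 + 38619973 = 481490815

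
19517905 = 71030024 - 51512119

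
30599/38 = 30599/38  =  805.24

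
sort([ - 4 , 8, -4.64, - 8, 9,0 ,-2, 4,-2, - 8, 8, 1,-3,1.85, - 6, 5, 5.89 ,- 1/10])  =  [-8,- 8 , - 6,-4.64, -4, - 3, - 2, -2, - 1/10  ,  0, 1,1.85, 4,5, 5.89, 8,8, 9 ] 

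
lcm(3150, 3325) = 59850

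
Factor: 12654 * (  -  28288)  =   - 357956352 = -2^8*3^2*13^1*17^1*19^1 * 37^1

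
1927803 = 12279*157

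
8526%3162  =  2202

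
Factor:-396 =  - 2^2*3^2*11^1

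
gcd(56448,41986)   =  14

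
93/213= 31/71 = 0.44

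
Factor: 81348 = 2^2*3^1*6779^1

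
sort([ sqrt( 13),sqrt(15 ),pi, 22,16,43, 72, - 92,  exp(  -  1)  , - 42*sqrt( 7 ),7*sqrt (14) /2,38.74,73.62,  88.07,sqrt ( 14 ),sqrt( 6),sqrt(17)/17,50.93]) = [  -  42*sqrt(7 ),  -  92,sqrt( 17 ) /17,exp ( - 1), sqrt (6), pi,sqrt(13),sqrt( 14 ),sqrt( 15), 7* sqrt( 14 ) /2, 16,  22,38.74, 43,50.93 , 72,73.62 , 88.07]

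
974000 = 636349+337651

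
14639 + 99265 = 113904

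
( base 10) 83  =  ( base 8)123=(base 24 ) 3B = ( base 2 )1010011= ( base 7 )146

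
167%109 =58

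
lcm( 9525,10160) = 152400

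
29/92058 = 29/92058 = 0.00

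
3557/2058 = 1+1499/2058 = 1.73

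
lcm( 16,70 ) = 560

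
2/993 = 2/993 = 0.00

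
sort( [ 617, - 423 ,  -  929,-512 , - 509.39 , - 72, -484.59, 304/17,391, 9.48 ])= [ - 929, - 512, - 509.39, - 484.59, - 423, - 72, 9.48, 304/17,  391, 617 ]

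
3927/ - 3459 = - 2 +997/1153 = - 1.14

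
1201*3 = 3603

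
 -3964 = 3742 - 7706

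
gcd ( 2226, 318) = 318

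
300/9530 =30/953 = 0.03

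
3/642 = 1/214 = 0.00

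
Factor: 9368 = 2^3*1171^1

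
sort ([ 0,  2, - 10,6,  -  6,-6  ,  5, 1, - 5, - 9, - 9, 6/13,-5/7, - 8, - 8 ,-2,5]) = [-10 , - 9 ,-9,- 8,-8,-6,- 6,-5,-2, - 5/7, 0,6/13 , 1 , 2, 5 , 5,  6 ] 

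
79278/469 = 169 + 17/469 = 169.04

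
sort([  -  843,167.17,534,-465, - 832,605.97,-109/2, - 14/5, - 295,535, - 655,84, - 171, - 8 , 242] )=[ - 843 , - 832, - 655, - 465, - 295, - 171, - 109/2, - 8 ,  -  14/5,84, 167.17 , 242, 534, 535,  605.97 ]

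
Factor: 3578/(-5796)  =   - 1789/2898 = - 2^( - 1 ) *3^(-2)*7^(-1) * 23^( - 1) * 1789^1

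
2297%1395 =902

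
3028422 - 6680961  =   - 3652539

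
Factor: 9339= 3^1 * 11^1*283^1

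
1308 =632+676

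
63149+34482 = 97631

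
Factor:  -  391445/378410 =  - 2^( - 1 )*479^( - 1) * 991^1 =- 991/958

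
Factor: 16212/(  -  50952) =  - 2^( - 1)*7^1*11^( - 1) =- 7/22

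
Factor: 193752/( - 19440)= - 2^( - 1)*3^( - 1 )*5^ ( - 1) * 13^1*23^1 = - 299/30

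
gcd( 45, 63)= 9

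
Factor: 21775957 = 7^1 * 19^1 * 163729^1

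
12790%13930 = 12790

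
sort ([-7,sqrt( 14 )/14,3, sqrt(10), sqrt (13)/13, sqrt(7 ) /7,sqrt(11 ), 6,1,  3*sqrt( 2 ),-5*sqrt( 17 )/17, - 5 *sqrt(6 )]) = [ - 5*sqrt(6 ),-7, - 5*sqrt(17 )/17,sqrt (14) /14 , sqrt(13)/13,sqrt(7) /7, 1,3 , sqrt( 10 ),  sqrt(11 ),3*sqrt (2 ),6 ] 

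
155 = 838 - 683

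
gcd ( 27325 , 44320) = 5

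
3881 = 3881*1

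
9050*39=352950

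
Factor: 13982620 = 2^2*5^1*23^1*113^1*269^1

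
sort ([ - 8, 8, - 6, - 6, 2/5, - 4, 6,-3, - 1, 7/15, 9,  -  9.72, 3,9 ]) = [ -9.72,-8,  -  6, - 6, - 4, - 3,-1, 2/5,  7/15, 3, 6,8, 9, 9]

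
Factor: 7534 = 2^1 * 3767^1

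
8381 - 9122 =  - 741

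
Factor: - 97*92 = - 2^2 *23^1*97^1 = - 8924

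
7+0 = 7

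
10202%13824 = 10202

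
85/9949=85/9949 = 0.01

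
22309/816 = 22309/816= 27.34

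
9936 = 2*4968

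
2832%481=427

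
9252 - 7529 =1723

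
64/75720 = 8/9465 = 0.00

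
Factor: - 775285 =  -  5^1*7^1*17^1*1303^1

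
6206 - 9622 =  - 3416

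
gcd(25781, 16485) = 7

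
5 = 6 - 1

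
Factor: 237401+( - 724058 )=- 3^2*23^1*2351^1 =- 486657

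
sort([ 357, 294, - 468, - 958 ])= [-958, - 468,294,357]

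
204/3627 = 68/1209=0.06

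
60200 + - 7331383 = -7271183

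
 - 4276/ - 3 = 4276/3 = 1425.33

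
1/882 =1/882=0.00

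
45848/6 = 7641+ 1/3 = 7641.33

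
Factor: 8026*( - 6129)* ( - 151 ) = 7427894454 = 2^1*3^3 * 151^1*227^1*4013^1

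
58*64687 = 3751846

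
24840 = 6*4140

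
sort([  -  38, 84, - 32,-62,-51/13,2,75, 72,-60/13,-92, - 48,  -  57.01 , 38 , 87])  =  [ - 92, - 62,  -  57.01 , -48, - 38,- 32,  -  60/13,-51/13,2, 38,72,  75, 84, 87]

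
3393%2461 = 932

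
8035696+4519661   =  12555357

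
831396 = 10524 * 79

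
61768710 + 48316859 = 110085569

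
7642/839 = 7642/839 = 9.11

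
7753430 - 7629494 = 123936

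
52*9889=514228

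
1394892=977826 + 417066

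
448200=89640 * 5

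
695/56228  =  695/56228 = 0.01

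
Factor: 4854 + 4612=2^1* 4733^1 = 9466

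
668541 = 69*9689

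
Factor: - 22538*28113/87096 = - 2^ (  -  2)* 19^( - 1)*59^1*9371^1=- 552889/76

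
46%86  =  46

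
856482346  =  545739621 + 310742725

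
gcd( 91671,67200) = 3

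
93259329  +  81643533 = 174902862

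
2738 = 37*74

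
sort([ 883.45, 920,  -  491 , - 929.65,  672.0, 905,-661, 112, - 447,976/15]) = [ - 929.65, -661,-491,- 447,976/15, 112, 672.0, 883.45,  905,  920 ] 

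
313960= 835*376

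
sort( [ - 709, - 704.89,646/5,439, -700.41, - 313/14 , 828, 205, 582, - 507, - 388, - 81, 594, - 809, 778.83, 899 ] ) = [-809, - 709, - 704.89,- 700.41,  -  507 ,-388,-81, - 313/14 , 646/5, 205,439,582,594, 778.83, 828, 899] 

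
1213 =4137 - 2924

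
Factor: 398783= 7^1*11^1*5179^1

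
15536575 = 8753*1775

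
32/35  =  32/35 = 0.91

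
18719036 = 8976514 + 9742522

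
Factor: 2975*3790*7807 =2^1*5^3*7^1*17^1*37^1*211^1*379^1  =  88025876750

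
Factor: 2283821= 197^1 * 11593^1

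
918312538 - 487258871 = 431053667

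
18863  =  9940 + 8923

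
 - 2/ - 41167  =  2/41167 = 0.00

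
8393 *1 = 8393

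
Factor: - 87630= - 2^1*3^1*5^1*23^1 * 127^1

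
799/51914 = 799/51914  =  0.02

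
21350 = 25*854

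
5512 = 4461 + 1051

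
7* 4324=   30268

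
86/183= 86/183 = 0.47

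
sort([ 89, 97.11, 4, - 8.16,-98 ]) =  [ - 98, - 8.16,4,89,97.11]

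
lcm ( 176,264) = 528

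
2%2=0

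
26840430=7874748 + 18965682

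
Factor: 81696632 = 2^3*2239^1*4561^1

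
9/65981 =9/65981 = 0.00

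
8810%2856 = 242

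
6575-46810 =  - 40235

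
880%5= 0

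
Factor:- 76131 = - 3^2*11^1*769^1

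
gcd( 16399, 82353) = 1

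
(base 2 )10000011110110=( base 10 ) 8438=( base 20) 111i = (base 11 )6381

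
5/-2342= - 1 + 2337/2342 = -0.00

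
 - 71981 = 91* ( - 791)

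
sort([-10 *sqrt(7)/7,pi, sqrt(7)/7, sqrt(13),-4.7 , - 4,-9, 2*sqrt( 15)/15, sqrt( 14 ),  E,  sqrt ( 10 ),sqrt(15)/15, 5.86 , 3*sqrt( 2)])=[- 9, - 4.7, - 4,-10*sqrt(7)/7, sqrt( 15)/15,sqrt(7) /7,2*sqrt( 15) /15,  E,pi, sqrt(10),sqrt ( 13 ), sqrt(14), 3*sqrt ( 2 ),5.86]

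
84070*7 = 588490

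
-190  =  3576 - 3766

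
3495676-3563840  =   - 68164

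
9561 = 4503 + 5058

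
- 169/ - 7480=169/7480 = 0.02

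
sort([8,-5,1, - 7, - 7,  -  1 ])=[ - 7,  -  7, - 5,  -  1,1 , 8] 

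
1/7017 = 1/7017 =0.00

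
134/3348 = 67/1674 = 0.04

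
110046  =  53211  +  56835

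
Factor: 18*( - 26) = -468 =-2^2*3^2*13^1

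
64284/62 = 32142/31 = 1036.84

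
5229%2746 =2483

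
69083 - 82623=-13540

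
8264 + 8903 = 17167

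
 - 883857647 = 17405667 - 901263314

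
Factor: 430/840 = 43/84 = 2^(  -  2)*3^(  -  1 )*7^(-1 ) * 43^1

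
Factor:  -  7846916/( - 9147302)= 2^1*7^1*11^1* 73^1*127^( - 1)*349^1* 36013^( - 1)= 3923458/4573651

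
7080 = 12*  590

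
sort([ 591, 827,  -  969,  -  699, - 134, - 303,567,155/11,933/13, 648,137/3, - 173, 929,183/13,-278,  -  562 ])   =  [ - 969,-699,-562, - 303, -278, - 173  ,-134,  183/13,155/11,137/3,933/13,567,591,648,827,929] 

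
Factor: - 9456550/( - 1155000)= 189131/23100 = 2^( - 2) * 3^( - 1)*5^(  -  2)*7^( - 1 ) * 11^(  -  1)*31^1*6101^1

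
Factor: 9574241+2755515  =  12329756 =2^2*29^1*106291^1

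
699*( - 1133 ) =  -  791967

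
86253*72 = 6210216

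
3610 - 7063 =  - 3453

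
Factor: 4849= 13^1*373^1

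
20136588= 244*82527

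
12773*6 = 76638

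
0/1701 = 0 = 0.00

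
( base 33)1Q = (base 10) 59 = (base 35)1o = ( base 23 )2D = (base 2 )111011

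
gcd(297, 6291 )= 27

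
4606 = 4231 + 375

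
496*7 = 3472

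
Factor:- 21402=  - 2^1*3^2 * 29^1*41^1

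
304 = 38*8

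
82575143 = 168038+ 82407105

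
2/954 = 1/477 = 0.00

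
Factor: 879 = 3^1*293^1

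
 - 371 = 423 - 794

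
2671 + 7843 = 10514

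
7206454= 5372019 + 1834435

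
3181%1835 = 1346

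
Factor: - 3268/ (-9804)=1/3 = 3^(-1 ) 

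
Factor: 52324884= 2^2*3^2*1453469^1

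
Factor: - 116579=- 116579^1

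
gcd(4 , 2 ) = 2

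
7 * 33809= 236663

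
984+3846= 4830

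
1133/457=1133/457=2.48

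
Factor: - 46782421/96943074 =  - 2^( - 1)*3^( -1 )*7^1 *97^1*109^(-1 )*227^( - 1)*653^( - 1 )*68899^1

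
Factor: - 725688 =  - 2^3*3^2*10079^1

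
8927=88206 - 79279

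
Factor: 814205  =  5^1  *  7^1*43^1*541^1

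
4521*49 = 221529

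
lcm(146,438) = 438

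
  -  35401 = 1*(  -  35401)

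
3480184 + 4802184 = 8282368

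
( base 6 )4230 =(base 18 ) 2h0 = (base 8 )1672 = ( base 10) 954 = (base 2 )1110111010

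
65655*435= 28559925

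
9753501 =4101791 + 5651710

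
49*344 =16856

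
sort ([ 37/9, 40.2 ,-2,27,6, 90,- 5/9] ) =[ - 2, - 5/9, 37/9 , 6, 27, 40.2,90 ] 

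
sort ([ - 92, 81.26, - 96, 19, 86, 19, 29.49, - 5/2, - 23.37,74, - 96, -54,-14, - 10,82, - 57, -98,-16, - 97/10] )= [ - 98, - 96, - 96 ,-92, - 57, - 54, - 23.37, - 16, - 14 , - 10, - 97/10,-5/2, 19, 19, 29.49, 74, 81.26, 82,  86]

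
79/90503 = 79/90503 = 0.00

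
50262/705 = 16754/235 = 71.29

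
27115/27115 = 1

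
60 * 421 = 25260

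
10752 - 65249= -54497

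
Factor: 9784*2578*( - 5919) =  - 2^4*3^1*1223^1 * 1289^1*1973^1= -149295836688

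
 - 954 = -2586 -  - 1632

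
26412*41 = 1082892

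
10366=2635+7731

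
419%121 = 56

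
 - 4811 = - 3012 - 1799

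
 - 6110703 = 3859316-9970019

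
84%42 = 0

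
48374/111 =48374/111 = 435.80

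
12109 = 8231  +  3878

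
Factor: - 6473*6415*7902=-2^1*3^2*5^1  *439^1*1283^1*6473^1 = - 328124979090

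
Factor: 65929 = 65929^1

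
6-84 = -78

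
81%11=4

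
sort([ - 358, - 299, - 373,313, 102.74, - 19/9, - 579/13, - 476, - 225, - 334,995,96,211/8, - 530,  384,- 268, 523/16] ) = [ - 530 , - 476, - 373, - 358,  -  334,- 299,-268, - 225, - 579/13, - 19/9,211/8, 523/16,96, 102.74,313 , 384,995]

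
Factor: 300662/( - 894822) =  - 150331/447411=- 3^( - 1) *17^1*37^1 * 239^1 * 293^( - 1) * 509^( - 1)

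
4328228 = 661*6548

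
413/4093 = 413/4093 = 0.10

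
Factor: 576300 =2^2 * 3^1  *5^2*17^1*113^1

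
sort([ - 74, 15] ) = [ - 74,15]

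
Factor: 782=2^1 * 17^1*23^1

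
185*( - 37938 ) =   -  7018530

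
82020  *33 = 2706660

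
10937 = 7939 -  - 2998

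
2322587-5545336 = - 3222749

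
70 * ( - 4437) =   -  310590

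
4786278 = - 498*(  -  9611 )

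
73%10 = 3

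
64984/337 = 192 + 280/337 = 192.83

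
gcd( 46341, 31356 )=9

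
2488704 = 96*25924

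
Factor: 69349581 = 3^3*7^1*37^1*47^1*211^1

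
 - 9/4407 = -3/1469 = - 0.00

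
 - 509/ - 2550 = 509/2550=0.20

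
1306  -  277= 1029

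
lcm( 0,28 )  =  0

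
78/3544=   39/1772= 0.02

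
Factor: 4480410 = 2^1*3^1*5^1*11^1*13577^1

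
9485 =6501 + 2984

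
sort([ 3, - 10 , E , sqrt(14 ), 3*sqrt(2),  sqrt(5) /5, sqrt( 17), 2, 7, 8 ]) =[ - 10,  sqrt(  5) /5,2,E,3,sqrt(14), sqrt( 17),3*sqrt( 2),7,  8 ]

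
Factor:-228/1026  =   - 2/9=- 2^1*3^( - 2 ) 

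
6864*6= 41184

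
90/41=2+8/41 = 2.20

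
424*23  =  9752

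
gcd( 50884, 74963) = 1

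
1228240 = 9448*130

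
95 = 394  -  299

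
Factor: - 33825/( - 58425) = 11^1*19^( - 1) = 11/19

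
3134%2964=170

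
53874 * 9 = 484866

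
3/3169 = 3/3169 = 0.00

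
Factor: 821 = 821^1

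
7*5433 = 38031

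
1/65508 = 1/65508  =  0.00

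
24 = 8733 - 8709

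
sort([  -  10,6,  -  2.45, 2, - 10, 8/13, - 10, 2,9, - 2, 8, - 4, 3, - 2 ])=[ - 10, - 10, - 10, - 4 ,- 2.45, - 2, - 2, 8/13, 2,2, 3, 6, 8, 9] 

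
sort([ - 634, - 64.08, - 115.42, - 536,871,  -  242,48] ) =[ - 634, - 536, - 242, - 115.42, - 64.08, 48,871 ] 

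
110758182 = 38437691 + 72320491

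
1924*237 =455988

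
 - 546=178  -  724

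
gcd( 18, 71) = 1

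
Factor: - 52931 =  - 41^1 * 1291^1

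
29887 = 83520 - 53633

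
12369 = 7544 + 4825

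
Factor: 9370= 2^1 * 5^1*937^1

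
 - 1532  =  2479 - 4011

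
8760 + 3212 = 11972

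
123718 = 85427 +38291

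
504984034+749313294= 1254297328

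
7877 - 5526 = 2351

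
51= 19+32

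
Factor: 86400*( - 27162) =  - 2^8 *3^6*5^2*503^1 = -2346796800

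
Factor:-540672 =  - 2^14  *3^1*11^1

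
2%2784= 2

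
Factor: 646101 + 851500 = 7^1*213943^1  =  1497601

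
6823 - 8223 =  - 1400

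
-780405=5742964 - 6523369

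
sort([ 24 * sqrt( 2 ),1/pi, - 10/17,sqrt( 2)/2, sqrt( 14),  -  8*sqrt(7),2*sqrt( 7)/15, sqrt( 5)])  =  [ - 8*sqrt( 7),-10/17 , 1/pi, 2*sqrt(7) /15, sqrt( 2)/2, sqrt( 5 ),sqrt( 14),24*sqrt( 2 )]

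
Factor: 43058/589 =2^1*19^(-1)*31^( -1) * 21529^1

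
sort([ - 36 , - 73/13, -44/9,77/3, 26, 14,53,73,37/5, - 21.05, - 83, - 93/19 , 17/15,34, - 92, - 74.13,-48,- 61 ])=[-92, - 83,- 74.13, - 61, - 48, - 36, - 21.05, - 73/13, -93/19 , - 44/9, 17/15,37/5,14,77/3, 26,34,53, 73 ]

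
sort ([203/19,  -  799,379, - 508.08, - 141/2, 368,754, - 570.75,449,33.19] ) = [-799,  -  570.75, - 508.08, - 141/2,203/19,33.19,368, 379, 449,754]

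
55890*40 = 2235600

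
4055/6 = 675 + 5/6 = 675.83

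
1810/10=181=181.00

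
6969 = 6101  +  868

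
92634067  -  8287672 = 84346395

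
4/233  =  4/233 = 0.02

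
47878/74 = 647 =647.00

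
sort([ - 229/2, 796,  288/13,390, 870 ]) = [ - 229/2,288/13, 390,796, 870]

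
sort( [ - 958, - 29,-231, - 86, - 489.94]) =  [ -958,-489.94, - 231, - 86, - 29 ] 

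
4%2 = 0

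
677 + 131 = 808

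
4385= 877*5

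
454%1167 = 454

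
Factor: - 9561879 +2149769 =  - 2^1*5^1*29^1*61^1*419^1 =- 7412110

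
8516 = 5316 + 3200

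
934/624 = 467/312 = 1.50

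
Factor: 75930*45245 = 3435452850 = 2^1*3^1*5^2 *2531^1*9049^1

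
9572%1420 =1052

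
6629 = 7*947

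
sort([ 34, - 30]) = [-30, 34]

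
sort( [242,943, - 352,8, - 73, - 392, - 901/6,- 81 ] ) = [ - 392, - 352, - 901/6 ,-81, - 73,8,242,943]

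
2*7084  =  14168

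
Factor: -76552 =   -  2^3*7^1*1367^1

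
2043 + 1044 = 3087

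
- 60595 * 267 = -16178865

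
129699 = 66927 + 62772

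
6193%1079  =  798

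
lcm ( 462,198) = 1386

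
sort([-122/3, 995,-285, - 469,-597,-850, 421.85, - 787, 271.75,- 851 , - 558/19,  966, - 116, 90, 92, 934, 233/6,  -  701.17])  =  [-851, - 850, - 787,-701.17, - 597, - 469,-285,-116, - 122/3 ,  -  558/19, 233/6, 90, 92, 271.75, 421.85 , 934,  966, 995 ]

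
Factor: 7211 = 7211^1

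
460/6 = 76 + 2/3 = 76.67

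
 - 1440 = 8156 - 9596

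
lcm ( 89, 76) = 6764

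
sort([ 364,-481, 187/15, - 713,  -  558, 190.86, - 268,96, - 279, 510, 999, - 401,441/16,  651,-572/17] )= [-713, - 558, - 481,  -  401,- 279, - 268,  -  572/17,187/15,  441/16,  96 , 190.86, 364,510, 651,999 ]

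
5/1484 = 5/1484 = 0.00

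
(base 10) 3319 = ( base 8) 6367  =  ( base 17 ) b84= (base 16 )cf7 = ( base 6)23211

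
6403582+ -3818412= 2585170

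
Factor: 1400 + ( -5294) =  - 3894= -2^1*3^1*11^1 * 59^1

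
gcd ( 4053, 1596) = 21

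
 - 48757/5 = -48757/5 = -9751.40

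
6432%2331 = 1770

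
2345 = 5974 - 3629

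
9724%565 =119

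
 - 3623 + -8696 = - 12319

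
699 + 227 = 926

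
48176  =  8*6022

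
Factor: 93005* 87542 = 2^1*5^1*7^1*11^1*13^2*19^1*37^1*89^1 = 8141843710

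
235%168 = 67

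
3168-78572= - 75404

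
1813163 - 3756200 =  - 1943037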